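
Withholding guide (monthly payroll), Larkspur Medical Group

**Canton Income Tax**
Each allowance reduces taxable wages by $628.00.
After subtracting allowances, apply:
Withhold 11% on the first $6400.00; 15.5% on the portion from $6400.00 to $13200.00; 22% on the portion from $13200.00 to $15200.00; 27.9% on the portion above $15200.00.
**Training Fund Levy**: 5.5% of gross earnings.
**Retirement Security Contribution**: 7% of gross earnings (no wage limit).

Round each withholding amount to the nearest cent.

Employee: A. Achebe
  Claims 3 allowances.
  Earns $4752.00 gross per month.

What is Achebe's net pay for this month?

Canton Income Tax: taxable = $4752.00 − 3×$628.00 = $2868.00
  11% × $2868.00 = $315.48
Training Fund Levy: 5.5% × $4752.00 = $261.36
Retirement Security Contribution: 7% × $4752.00 = $332.64
Total withheld: $315.48 + $261.36 + $332.64 = $909.48
Net pay: $4752.00 − $909.48 = $3842.52

$3842.52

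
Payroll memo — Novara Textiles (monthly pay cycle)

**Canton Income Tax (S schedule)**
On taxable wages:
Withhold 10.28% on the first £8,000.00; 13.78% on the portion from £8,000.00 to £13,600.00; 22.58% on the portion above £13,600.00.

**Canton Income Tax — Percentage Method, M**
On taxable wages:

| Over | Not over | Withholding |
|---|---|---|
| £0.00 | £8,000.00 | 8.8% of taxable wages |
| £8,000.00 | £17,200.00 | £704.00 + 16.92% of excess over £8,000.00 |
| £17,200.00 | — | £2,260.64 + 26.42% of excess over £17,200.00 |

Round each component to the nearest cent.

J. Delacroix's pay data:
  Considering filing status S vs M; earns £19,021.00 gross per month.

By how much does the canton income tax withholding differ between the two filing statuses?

£76.39

Canton Income Tax (S): taxable = £19,021.00
  £1,594.08 + 22.58% × (£19,021.00 − £13,600.00) = £1,594.08 + 22.58% × £5,421.00 = £2,818.14
Canton Income Tax (M): taxable = £19,021.00
  £2,260.64 + 26.42% × (£19,021.00 − £17,200.00) = £2,260.64 + 26.42% × £1,821.00 = £2,741.75
Difference: |£2,818.14 − £2,741.75| = £76.39 (higher under S)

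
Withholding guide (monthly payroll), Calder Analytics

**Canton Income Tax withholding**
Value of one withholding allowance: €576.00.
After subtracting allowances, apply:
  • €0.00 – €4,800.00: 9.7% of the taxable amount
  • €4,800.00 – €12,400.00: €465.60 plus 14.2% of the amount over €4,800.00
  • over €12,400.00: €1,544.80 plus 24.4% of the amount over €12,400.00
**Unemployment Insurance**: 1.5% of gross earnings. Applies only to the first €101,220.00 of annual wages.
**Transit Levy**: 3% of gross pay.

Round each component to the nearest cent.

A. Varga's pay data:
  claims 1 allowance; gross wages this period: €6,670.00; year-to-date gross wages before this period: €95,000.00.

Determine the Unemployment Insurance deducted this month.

Unemployment Insurance: cap €101,220.00 − YTD €95,000.00 = €6,220.00 subject; 1.5% × €6,220.00 = €93.30

€93.30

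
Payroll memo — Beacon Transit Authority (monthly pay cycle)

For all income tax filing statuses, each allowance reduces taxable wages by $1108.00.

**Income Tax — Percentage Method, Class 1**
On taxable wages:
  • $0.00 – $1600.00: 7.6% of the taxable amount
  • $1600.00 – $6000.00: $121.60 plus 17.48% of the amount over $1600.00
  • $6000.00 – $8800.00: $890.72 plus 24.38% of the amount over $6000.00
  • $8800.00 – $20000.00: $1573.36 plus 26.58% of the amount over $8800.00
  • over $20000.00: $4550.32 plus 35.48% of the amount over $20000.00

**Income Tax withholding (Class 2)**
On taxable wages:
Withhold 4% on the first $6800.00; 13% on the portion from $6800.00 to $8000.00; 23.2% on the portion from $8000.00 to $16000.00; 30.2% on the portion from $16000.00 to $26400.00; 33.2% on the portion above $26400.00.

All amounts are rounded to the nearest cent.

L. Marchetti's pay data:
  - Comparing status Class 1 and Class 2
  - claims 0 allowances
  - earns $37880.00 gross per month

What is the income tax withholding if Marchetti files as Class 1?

$10894.14

Income Tax (Class 1): taxable = $37880.00
  $4550.32 + 35.48% × ($37880.00 − $20000.00) = $4550.32 + 35.48% × $17880.00 = $10894.14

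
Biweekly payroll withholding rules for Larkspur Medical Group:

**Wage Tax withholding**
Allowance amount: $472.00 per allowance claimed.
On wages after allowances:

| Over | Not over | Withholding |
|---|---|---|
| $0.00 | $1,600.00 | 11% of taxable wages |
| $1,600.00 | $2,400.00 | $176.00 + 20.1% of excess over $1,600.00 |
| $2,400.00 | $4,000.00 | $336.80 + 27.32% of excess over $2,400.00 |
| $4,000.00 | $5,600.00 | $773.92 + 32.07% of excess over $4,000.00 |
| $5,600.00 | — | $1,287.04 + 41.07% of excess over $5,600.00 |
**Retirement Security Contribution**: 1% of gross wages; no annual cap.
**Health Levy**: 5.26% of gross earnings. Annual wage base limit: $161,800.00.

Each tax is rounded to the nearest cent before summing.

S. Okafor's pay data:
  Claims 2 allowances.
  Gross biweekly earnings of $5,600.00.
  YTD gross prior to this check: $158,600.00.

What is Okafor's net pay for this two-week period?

Wage Tax: taxable = $5,600.00 − 2×$472.00 = $4,656.00
  $773.92 + 32.07% × ($4,656.00 − $4,000.00) = $773.92 + 32.07% × $656.00 = $984.30
Retirement Security Contribution: 1% × $5,600.00 = $56.00
Health Levy: cap $161,800.00 − YTD $158,600.00 = $3,200.00 subject; 5.26% × $3,200.00 = $168.32
Total withheld: $984.30 + $56.00 + $168.32 = $1,208.62
Net pay: $5,600.00 − $1,208.62 = $4,391.38

$4,391.38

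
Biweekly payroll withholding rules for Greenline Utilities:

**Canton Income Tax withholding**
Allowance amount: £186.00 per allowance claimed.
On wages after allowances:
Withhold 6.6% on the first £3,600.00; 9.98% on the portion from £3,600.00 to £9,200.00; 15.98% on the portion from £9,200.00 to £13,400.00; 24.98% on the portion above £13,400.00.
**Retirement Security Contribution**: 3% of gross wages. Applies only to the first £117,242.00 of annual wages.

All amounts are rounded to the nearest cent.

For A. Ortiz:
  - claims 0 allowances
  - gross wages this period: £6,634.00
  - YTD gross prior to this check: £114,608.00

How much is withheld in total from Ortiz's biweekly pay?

£619.41

Canton Income Tax: taxable = £6,634.00
  £237.60 + 9.98% × (£6,634.00 − £3,600.00) = £237.60 + 9.98% × £3,034.00 = £540.39
Retirement Security Contribution: cap £117,242.00 − YTD £114,608.00 = £2,634.00 subject; 3% × £2,634.00 = £79.02
Total: £540.39 + £79.02 = £619.41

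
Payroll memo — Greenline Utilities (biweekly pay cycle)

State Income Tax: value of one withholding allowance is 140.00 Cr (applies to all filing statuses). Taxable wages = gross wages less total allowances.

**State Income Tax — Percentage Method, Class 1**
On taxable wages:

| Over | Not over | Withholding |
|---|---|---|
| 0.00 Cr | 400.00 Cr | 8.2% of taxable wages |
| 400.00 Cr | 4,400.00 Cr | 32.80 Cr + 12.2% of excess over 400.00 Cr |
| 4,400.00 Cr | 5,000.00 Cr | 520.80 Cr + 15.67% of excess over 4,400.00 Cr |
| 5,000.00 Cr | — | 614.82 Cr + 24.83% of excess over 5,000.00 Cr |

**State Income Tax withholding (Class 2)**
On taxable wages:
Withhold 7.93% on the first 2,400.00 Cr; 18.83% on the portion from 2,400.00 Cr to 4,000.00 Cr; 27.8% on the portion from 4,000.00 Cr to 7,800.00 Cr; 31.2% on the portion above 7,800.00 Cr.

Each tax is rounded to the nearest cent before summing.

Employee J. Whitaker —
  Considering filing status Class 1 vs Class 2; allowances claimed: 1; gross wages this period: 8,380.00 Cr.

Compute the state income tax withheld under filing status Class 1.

1,419.31 Cr

State Income Tax (Class 1): taxable = 8,380.00 Cr − 1×140.00 Cr = 8,240.00 Cr
  614.82 Cr + 24.83% × (8,240.00 Cr − 5,000.00 Cr) = 614.82 Cr + 24.83% × 3,240.00 Cr = 1,419.31 Cr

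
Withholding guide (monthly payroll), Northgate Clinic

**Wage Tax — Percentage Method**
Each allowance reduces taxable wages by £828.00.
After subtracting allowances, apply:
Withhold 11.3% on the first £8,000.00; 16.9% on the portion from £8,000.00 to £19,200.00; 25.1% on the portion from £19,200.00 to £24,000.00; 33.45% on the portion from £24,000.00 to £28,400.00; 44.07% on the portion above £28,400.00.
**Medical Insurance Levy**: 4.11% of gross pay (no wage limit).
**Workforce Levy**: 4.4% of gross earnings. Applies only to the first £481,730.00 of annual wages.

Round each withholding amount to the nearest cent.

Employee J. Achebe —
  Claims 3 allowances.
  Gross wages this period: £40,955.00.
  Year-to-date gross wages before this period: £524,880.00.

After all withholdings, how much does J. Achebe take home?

£29,360.06

Wage Tax: taxable = £40,955.00 − 3×£828.00 = £38,471.00
  £5,473.40 + 44.07% × (£38,471.00 − £28,400.00) = £5,473.40 + 44.07% × £10,071.00 = £9,911.69
Medical Insurance Levy: 4.11% × £40,955.00 = £1,683.25
Workforce Levy: YTD £524,880.00 ≥ cap £481,730.00 → £0.00
Total withheld: £9,911.69 + £1,683.25 + £0.00 = £11,594.94
Net pay: £40,955.00 − £11,594.94 = £29,360.06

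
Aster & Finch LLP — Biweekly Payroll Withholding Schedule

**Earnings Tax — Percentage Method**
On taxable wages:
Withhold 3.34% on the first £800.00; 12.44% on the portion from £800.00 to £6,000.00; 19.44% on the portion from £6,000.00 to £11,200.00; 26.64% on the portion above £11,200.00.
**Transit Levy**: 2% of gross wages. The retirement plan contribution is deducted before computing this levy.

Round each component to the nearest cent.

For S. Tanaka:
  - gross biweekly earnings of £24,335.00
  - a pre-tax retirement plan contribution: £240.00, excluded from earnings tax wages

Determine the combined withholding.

£5,601.61

Earnings Tax: taxable = £24,335.00 − £240.00 = £24,095.00
  £1,684.48 + 26.64% × (£24,095.00 − £11,200.00) = £1,684.48 + 26.64% × £12,895.00 = £5,119.71
Transit Levy: 2% × £24,095.00 = £481.90
Total: £5,119.71 + £481.90 = £5,601.61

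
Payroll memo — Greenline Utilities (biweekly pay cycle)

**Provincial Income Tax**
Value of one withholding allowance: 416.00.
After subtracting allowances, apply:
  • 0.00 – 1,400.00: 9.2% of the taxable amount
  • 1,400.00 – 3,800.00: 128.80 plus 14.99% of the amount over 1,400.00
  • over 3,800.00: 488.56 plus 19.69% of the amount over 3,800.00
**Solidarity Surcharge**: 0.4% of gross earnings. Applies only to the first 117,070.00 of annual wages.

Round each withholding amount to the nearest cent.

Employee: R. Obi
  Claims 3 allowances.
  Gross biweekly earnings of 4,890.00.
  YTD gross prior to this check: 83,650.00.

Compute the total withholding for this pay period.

484.44

Provincial Income Tax: taxable = 4,890.00 − 3×416.00 = 3,642.00
  128.80 + 14.99% × (3,642.00 − 1,400.00) = 128.80 + 14.99% × 2,242.00 = 464.88
Solidarity Surcharge: 0.4% × 4,890.00 = 19.56
Total: 464.88 + 19.56 = 484.44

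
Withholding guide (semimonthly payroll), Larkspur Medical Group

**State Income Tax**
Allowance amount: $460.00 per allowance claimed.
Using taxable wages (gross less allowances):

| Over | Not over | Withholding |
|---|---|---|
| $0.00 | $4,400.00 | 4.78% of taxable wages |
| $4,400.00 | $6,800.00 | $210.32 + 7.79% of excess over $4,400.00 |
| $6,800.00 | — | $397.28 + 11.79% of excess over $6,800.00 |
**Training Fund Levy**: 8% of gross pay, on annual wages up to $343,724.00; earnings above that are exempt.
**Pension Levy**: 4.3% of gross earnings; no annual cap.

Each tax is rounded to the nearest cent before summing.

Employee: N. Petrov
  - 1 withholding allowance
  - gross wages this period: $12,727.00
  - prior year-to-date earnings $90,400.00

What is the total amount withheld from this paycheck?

State Income Tax: taxable = $12,727.00 − 1×$460.00 = $12,267.00
  $397.28 + 11.79% × ($12,267.00 − $6,800.00) = $397.28 + 11.79% × $5,467.00 = $1,041.84
Training Fund Levy: 8% × $12,727.00 = $1,018.16
Pension Levy: 4.3% × $12,727.00 = $547.26
Total: $1,041.84 + $1,018.16 + $547.26 = $2,607.26

$2,607.26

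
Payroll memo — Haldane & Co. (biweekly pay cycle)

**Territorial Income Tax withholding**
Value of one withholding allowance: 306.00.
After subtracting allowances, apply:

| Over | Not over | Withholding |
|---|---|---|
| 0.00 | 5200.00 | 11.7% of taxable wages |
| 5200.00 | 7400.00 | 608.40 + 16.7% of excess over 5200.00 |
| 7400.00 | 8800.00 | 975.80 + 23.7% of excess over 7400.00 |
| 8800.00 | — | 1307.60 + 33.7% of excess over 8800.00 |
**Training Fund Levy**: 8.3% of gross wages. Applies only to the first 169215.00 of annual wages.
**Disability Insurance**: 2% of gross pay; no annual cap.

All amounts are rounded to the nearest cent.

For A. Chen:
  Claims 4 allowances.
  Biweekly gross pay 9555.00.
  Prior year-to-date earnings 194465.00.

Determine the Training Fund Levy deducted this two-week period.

0.00

Training Fund Levy: YTD 194465.00 ≥ cap 169215.00 → 0.00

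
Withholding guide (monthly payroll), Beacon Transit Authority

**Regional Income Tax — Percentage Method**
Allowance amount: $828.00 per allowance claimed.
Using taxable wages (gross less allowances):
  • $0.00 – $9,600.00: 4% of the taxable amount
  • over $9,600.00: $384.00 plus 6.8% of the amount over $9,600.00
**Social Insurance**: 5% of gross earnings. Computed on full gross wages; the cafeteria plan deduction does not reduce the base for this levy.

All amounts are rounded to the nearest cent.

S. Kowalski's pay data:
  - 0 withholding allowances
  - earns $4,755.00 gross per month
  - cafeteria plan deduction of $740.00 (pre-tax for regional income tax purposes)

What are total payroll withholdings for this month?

Regional Income Tax: taxable = $4,755.00 − $740.00 = $4,015.00
  4% × $4,015.00 = $160.60
Social Insurance: 5% × $4,755.00 = $237.75
Total: $160.60 + $237.75 = $398.35

$398.35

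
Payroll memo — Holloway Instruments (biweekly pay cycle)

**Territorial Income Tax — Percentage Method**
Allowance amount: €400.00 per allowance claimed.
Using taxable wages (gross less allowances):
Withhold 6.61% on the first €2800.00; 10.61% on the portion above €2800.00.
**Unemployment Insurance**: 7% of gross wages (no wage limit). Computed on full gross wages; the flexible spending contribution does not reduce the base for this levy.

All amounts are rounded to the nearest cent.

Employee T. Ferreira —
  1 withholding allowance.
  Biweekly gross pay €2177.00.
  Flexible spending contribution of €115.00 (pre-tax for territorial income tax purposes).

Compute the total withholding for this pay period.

€262.25

Territorial Income Tax: taxable = €2177.00 − €115.00 − 1×€400.00 = €1662.00
  6.61% × €1662.00 = €109.86
Unemployment Insurance: 7% × €2177.00 = €152.39
Total: €109.86 + €152.39 = €262.25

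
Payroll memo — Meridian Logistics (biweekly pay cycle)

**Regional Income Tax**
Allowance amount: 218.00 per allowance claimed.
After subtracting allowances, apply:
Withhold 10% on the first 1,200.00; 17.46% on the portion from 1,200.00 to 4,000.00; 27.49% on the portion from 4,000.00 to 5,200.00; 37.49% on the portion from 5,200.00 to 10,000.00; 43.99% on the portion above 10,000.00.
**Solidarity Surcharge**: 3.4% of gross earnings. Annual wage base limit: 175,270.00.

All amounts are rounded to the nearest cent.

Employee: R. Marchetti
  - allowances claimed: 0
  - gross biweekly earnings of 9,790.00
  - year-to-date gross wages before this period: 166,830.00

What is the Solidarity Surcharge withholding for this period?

286.96

Solidarity Surcharge: cap 175,270.00 − YTD 166,830.00 = 8,440.00 subject; 3.4% × 8,440.00 = 286.96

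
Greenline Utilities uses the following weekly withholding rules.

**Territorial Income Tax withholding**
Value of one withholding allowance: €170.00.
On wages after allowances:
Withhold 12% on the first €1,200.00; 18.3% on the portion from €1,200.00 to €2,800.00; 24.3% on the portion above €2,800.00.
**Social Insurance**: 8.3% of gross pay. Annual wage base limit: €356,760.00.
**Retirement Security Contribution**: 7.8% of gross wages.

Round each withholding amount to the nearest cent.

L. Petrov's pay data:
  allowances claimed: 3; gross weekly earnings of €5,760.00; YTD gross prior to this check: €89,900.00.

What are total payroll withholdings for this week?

€1,959.51

Territorial Income Tax: taxable = €5,760.00 − 3×€170.00 = €5,250.00
  €436.80 + 24.3% × (€5,250.00 − €2,800.00) = €436.80 + 24.3% × €2,450.00 = €1,032.15
Social Insurance: 8.3% × €5,760.00 = €478.08
Retirement Security Contribution: 7.8% × €5,760.00 = €449.28
Total: €1,032.15 + €478.08 + €449.28 = €1,959.51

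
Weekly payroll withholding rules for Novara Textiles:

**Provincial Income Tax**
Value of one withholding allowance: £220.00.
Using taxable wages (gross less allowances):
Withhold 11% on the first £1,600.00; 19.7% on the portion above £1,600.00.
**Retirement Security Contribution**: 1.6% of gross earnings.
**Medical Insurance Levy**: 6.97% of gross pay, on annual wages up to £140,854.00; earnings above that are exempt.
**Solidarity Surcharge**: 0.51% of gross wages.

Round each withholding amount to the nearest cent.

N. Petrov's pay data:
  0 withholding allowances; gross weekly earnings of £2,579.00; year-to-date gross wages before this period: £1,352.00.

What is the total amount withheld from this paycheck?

Provincial Income Tax: taxable = £2,579.00
  £176.00 + 19.7% × (£2,579.00 − £1,600.00) = £176.00 + 19.7% × £979.00 = £368.86
Retirement Security Contribution: 1.6% × £2,579.00 = £41.26
Medical Insurance Levy: 6.97% × £2,579.00 = £179.76
Solidarity Surcharge: 0.51% × £2,579.00 = £13.15
Total: £368.86 + £41.26 + £179.76 + £13.15 = £603.03

£603.03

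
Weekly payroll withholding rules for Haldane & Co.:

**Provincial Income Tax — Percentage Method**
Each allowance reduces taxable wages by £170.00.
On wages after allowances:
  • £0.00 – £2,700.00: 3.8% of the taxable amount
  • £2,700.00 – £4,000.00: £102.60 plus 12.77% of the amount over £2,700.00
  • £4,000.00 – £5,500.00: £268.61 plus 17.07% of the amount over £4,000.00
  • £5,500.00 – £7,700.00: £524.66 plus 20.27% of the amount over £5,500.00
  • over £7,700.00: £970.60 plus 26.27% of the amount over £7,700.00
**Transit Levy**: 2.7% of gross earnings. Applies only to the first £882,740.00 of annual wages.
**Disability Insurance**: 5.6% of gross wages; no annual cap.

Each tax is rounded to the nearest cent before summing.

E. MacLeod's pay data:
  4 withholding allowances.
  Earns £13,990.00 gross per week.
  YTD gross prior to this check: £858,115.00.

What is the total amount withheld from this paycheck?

Provincial Income Tax: taxable = £13,990.00 − 4×£170.00 = £13,310.00
  £970.60 + 26.27% × (£13,310.00 − £7,700.00) = £970.60 + 26.27% × £5,610.00 = £2,444.35
Transit Levy: 2.7% × £13,990.00 = £377.73
Disability Insurance: 5.6% × £13,990.00 = £783.44
Total: £2,444.35 + £377.73 + £783.44 = £3,605.52

£3,605.52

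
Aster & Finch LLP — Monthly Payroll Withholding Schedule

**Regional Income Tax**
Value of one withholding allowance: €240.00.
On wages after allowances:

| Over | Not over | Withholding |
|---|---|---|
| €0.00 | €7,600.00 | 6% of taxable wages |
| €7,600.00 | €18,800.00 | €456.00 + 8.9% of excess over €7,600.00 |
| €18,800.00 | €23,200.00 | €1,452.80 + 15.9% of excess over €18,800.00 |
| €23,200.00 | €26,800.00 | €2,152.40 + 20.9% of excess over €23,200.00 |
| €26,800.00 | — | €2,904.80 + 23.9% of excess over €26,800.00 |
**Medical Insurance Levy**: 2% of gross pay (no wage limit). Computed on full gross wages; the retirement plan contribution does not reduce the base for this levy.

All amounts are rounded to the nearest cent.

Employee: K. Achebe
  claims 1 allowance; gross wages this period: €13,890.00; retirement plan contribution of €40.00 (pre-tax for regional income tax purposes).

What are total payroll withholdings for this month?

€1,268.69

Regional Income Tax: taxable = €13,890.00 − €40.00 − 1×€240.00 = €13,610.00
  €456.00 + 8.9% × (€13,610.00 − €7,600.00) = €456.00 + 8.9% × €6,010.00 = €990.89
Medical Insurance Levy: 2% × €13,890.00 = €277.80
Total: €990.89 + €277.80 = €1,268.69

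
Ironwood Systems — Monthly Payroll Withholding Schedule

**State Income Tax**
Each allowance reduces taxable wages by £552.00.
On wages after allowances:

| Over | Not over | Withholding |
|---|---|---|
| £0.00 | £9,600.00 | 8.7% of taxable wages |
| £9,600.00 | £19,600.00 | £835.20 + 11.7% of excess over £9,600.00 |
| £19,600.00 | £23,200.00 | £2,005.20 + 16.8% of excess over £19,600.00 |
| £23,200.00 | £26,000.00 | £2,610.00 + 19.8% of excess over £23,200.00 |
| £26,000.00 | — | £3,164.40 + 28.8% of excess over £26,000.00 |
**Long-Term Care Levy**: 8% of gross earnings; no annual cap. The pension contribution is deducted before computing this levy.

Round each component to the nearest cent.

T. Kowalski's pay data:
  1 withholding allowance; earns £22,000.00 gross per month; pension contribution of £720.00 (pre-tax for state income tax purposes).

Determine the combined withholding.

State Income Tax: taxable = £22,000.00 − £720.00 − 1×£552.00 = £20,728.00
  £2,005.20 + 16.8% × (£20,728.00 − £19,600.00) = £2,005.20 + 16.8% × £1,128.00 = £2,194.70
Long-Term Care Levy: 8% × £21,280.00 = £1,702.40
Total: £2,194.70 + £1,702.40 = £3,897.10

£3,897.10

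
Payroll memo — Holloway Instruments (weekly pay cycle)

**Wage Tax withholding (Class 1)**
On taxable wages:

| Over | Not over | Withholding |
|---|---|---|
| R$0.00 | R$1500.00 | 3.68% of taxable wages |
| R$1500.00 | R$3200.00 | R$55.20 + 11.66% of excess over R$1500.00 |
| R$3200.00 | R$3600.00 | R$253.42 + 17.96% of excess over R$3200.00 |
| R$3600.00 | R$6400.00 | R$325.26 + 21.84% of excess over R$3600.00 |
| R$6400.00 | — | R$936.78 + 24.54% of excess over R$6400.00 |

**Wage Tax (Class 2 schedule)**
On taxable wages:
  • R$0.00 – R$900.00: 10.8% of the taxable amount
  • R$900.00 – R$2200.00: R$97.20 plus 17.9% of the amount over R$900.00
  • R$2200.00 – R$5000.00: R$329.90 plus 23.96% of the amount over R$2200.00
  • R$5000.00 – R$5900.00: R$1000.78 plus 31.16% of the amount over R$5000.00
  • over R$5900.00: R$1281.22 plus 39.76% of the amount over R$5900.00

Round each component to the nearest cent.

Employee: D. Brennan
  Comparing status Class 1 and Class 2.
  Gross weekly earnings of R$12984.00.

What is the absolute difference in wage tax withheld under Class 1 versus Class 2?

Wage Tax (Class 1): taxable = R$12984.00
  R$936.78 + 24.54% × (R$12984.00 − R$6400.00) = R$936.78 + 24.54% × R$6584.00 = R$2552.49
Wage Tax (Class 2): taxable = R$12984.00
  R$1281.22 + 39.76% × (R$12984.00 − R$5900.00) = R$1281.22 + 39.76% × R$7084.00 = R$4097.82
Difference: |R$2552.49 − R$4097.82| = R$1545.33 (higher under Class 2)

R$1545.33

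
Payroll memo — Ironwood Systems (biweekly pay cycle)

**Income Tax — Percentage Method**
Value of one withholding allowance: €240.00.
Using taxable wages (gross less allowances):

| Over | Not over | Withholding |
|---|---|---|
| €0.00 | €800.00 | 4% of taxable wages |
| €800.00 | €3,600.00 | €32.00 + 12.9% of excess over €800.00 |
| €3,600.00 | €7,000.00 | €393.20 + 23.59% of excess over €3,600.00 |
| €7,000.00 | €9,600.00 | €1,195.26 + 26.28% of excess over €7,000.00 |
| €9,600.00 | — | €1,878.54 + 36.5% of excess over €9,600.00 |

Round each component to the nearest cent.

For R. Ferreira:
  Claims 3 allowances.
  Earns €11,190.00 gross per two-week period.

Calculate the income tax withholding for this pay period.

Income Tax: taxable = €11,190.00 − 3×€240.00 = €10,470.00
  €1,878.54 + 36.5% × (€10,470.00 − €9,600.00) = €1,878.54 + 36.5% × €870.00 = €2,196.09

€2,196.09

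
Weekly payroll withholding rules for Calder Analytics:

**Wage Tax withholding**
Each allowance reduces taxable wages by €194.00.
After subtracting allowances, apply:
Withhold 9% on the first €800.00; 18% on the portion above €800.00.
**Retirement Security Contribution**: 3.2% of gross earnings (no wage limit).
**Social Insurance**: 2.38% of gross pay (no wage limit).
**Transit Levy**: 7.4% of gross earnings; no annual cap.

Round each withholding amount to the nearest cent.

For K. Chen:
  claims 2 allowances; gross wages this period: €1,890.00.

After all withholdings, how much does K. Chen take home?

Wage Tax: taxable = €1,890.00 − 2×€194.00 = €1,502.00
  €72.00 + 18% × (€1,502.00 − €800.00) = €72.00 + 18% × €702.00 = €198.36
Retirement Security Contribution: 3.2% × €1,890.00 = €60.48
Social Insurance: 2.38% × €1,890.00 = €44.98
Transit Levy: 7.4% × €1,890.00 = €139.86
Total withheld: €198.36 + €60.48 + €44.98 + €139.86 = €443.68
Net pay: €1,890.00 − €443.68 = €1,446.32

€1,446.32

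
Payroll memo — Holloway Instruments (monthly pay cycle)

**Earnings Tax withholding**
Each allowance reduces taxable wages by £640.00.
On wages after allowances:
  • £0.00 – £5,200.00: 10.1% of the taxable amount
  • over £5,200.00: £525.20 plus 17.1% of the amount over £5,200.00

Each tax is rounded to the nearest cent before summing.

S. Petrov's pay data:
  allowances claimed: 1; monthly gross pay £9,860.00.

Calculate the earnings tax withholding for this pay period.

£1,212.62

Earnings Tax: taxable = £9,860.00 − 1×£640.00 = £9,220.00
  £525.20 + 17.1% × (£9,220.00 − £5,200.00) = £525.20 + 17.1% × £4,020.00 = £1,212.62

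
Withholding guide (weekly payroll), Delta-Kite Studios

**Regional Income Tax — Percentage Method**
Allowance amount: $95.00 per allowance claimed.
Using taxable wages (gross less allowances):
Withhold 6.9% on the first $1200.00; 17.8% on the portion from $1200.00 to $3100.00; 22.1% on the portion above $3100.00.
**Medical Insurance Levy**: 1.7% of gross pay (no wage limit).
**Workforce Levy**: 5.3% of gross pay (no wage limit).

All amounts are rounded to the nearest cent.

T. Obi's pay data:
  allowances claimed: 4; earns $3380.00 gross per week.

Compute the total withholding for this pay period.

Regional Income Tax: taxable = $3380.00 − 4×$95.00 = $3000.00
  $82.80 + 17.8% × ($3000.00 − $1200.00) = $82.80 + 17.8% × $1800.00 = $403.20
Medical Insurance Levy: 1.7% × $3380.00 = $57.46
Workforce Levy: 5.3% × $3380.00 = $179.14
Total: $403.20 + $57.46 + $179.14 = $639.80

$639.80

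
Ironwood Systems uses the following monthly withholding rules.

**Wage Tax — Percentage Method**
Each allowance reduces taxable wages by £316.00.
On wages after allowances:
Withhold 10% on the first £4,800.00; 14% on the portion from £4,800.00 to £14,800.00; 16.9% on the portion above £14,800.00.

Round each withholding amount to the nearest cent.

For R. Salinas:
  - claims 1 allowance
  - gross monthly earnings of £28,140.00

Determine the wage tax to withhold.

£4,081.06

Wage Tax: taxable = £28,140.00 − 1×£316.00 = £27,824.00
  £1,880.00 + 16.9% × (£27,824.00 − £14,800.00) = £1,880.00 + 16.9% × £13,024.00 = £4,081.06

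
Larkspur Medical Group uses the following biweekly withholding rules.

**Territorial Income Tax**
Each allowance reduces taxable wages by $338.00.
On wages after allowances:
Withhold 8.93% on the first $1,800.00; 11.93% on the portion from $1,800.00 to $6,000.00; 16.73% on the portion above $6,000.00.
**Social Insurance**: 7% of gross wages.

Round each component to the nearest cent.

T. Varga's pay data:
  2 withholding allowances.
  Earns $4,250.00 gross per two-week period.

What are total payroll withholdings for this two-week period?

Territorial Income Tax: taxable = $4,250.00 − 2×$338.00 = $3,574.00
  $160.74 + 11.93% × ($3,574.00 − $1,800.00) = $160.74 + 11.93% × $1,774.00 = $372.38
Social Insurance: 7% × $4,250.00 = $297.50
Total: $372.38 + $297.50 = $669.88

$669.88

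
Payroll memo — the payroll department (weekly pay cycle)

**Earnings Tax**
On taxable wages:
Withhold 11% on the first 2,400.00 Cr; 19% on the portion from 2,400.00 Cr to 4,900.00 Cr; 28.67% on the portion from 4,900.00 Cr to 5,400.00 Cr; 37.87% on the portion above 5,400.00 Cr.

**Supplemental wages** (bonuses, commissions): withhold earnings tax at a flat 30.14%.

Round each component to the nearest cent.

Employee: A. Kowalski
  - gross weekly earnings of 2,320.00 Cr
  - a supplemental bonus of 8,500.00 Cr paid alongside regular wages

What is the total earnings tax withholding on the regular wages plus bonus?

Earnings Tax: taxable = 2,320.00 Cr
  11% × 2,320.00 Cr = 255.20 Cr
Supplemental (30.14% flat on bonus): 30.14% × 8,500.00 Cr = 2,561.90 Cr
Total earnings tax: 255.20 Cr + 2,561.90 Cr = 2,817.10 Cr

2,817.10 Cr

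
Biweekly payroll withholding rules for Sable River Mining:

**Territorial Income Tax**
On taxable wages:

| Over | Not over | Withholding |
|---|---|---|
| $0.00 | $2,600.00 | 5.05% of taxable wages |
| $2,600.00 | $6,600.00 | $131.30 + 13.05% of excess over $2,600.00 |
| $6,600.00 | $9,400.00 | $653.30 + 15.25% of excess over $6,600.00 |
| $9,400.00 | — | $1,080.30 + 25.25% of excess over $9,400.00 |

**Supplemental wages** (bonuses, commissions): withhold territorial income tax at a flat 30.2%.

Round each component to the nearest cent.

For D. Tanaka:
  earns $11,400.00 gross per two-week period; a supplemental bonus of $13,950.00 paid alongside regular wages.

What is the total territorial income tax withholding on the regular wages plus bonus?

Territorial Income Tax: taxable = $11,400.00
  $1,080.30 + 25.25% × ($11,400.00 − $9,400.00) = $1,080.30 + 25.25% × $2,000.00 = $1,585.30
Supplemental (30.2% flat on bonus): 30.2% × $13,950.00 = $4,212.90
Total territorial income tax: $1,585.30 + $4,212.90 = $5,798.20

$5,798.20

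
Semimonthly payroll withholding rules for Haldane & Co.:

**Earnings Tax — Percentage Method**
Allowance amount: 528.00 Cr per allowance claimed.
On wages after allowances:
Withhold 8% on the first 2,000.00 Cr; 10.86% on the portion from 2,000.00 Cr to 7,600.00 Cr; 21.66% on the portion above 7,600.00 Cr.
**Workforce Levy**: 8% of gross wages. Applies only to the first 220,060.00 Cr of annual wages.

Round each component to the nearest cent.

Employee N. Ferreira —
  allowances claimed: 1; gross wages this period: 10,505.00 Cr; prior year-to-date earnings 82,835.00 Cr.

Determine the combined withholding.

Earnings Tax: taxable = 10,505.00 Cr − 1×528.00 Cr = 9,977.00 Cr
  768.16 Cr + 21.66% × (9,977.00 Cr − 7,600.00 Cr) = 768.16 Cr + 21.66% × 2,377.00 Cr = 1,283.02 Cr
Workforce Levy: 8% × 10,505.00 Cr = 840.40 Cr
Total: 1,283.02 Cr + 840.40 Cr = 2,123.42 Cr

2,123.42 Cr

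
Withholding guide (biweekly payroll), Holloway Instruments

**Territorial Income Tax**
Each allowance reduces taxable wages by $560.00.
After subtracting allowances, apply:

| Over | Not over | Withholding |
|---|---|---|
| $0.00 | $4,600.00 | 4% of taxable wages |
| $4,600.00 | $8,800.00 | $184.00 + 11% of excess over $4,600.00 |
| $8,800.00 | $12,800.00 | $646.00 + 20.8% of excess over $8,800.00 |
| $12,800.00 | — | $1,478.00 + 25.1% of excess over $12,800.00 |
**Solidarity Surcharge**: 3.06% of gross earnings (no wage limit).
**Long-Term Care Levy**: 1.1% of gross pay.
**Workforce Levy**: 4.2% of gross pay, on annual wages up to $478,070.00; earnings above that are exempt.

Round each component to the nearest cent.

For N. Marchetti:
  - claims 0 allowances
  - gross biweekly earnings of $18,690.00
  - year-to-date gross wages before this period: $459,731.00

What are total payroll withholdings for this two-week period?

Territorial Income Tax: taxable = $18,690.00
  $1,478.00 + 25.1% × ($18,690.00 − $12,800.00) = $1,478.00 + 25.1% × $5,890.00 = $2,956.39
Solidarity Surcharge: 3.06% × $18,690.00 = $571.91
Long-Term Care Levy: 1.1% × $18,690.00 = $205.59
Workforce Levy: cap $478,070.00 − YTD $459,731.00 = $18,339.00 subject; 4.2% × $18,339.00 = $770.24
Total: $2,956.39 + $571.91 + $205.59 + $770.24 = $4,504.13

$4,504.13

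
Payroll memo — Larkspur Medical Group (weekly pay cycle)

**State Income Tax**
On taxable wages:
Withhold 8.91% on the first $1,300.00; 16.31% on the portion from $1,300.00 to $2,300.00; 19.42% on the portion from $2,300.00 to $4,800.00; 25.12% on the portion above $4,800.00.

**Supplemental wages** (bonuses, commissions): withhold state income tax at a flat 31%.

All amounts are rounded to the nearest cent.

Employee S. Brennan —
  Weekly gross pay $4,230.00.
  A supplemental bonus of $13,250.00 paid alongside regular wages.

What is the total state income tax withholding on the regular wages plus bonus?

$4,761.24

State Income Tax: taxable = $4,230.00
  $278.93 + 19.42% × ($4,230.00 − $2,300.00) = $278.93 + 19.42% × $1,930.00 = $653.74
Supplemental (31% flat on bonus): 31% × $13,250.00 = $4,107.50
Total state income tax: $653.74 + $4,107.50 = $4,761.24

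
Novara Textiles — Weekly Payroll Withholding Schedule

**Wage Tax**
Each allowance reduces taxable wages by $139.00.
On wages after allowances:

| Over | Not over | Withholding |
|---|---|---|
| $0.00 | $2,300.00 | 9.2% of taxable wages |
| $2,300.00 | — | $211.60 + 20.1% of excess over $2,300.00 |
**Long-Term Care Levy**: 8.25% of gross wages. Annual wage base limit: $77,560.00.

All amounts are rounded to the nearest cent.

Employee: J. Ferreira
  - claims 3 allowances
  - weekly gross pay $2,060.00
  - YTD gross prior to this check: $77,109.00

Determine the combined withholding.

$188.37

Wage Tax: taxable = $2,060.00 − 3×$139.00 = $1,643.00
  9.2% × $1,643.00 = $151.16
Long-Term Care Levy: cap $77,560.00 − YTD $77,109.00 = $451.00 subject; 8.25% × $451.00 = $37.21
Total: $151.16 + $37.21 = $188.37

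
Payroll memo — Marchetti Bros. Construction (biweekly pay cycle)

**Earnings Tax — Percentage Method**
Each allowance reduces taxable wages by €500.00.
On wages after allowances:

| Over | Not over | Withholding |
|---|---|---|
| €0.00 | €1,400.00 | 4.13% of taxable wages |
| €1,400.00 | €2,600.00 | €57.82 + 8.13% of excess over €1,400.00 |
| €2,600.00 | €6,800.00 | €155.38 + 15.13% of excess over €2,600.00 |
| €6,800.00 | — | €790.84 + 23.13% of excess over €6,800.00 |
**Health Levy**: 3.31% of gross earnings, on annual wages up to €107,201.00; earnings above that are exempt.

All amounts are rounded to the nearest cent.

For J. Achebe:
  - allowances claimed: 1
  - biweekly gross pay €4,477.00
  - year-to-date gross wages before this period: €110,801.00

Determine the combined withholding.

Earnings Tax: taxable = €4,477.00 − 1×€500.00 = €3,977.00
  €155.38 + 15.13% × (€3,977.00 − €2,600.00) = €155.38 + 15.13% × €1,377.00 = €363.72
Health Levy: YTD €110,801.00 ≥ cap €107,201.00 → €0.00
Total: €363.72 + €0.00 = €363.72

€363.72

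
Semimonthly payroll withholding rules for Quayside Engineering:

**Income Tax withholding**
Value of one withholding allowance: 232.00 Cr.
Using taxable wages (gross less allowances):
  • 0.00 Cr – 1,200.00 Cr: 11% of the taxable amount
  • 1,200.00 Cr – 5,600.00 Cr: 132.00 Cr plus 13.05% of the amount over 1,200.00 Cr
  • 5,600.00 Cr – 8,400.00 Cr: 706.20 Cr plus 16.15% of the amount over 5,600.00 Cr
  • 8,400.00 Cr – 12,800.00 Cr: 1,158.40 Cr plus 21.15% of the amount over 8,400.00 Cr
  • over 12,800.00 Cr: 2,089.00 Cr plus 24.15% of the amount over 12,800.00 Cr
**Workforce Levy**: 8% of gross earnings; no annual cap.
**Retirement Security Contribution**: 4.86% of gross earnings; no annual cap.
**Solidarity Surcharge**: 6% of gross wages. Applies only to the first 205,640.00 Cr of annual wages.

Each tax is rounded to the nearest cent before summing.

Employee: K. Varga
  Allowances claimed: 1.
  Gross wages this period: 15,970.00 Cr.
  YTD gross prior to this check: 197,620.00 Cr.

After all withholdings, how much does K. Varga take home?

Income Tax: taxable = 15,970.00 Cr − 1×232.00 Cr = 15,738.00 Cr
  2,089.00 Cr + 24.15% × (15,738.00 Cr − 12,800.00 Cr) = 2,089.00 Cr + 24.15% × 2,938.00 Cr = 2,798.53 Cr
Workforce Levy: 8% × 15,970.00 Cr = 1,277.60 Cr
Retirement Security Contribution: 4.86% × 15,970.00 Cr = 776.14 Cr
Solidarity Surcharge: cap 205,640.00 Cr − YTD 197,620.00 Cr = 8,020.00 Cr subject; 6% × 8,020.00 Cr = 481.20 Cr
Total withheld: 2,798.53 Cr + 1,277.60 Cr + 776.14 Cr + 481.20 Cr = 5,333.47 Cr
Net pay: 15,970.00 Cr − 5,333.47 Cr = 10,636.53 Cr

10,636.53 Cr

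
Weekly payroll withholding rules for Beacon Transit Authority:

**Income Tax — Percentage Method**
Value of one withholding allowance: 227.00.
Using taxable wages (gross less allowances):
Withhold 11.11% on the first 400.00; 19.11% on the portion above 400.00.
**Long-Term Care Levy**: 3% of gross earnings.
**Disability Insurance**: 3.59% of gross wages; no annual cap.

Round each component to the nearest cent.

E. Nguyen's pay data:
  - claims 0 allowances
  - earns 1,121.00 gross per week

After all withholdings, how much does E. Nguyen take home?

Income Tax: taxable = 1,121.00
  44.44 + 19.11% × (1,121.00 − 400.00) = 44.44 + 19.11% × 721.00 = 182.22
Long-Term Care Levy: 3% × 1,121.00 = 33.63
Disability Insurance: 3.59% × 1,121.00 = 40.24
Total withheld: 182.22 + 33.63 + 40.24 = 256.09
Net pay: 1,121.00 − 256.09 = 864.91

864.91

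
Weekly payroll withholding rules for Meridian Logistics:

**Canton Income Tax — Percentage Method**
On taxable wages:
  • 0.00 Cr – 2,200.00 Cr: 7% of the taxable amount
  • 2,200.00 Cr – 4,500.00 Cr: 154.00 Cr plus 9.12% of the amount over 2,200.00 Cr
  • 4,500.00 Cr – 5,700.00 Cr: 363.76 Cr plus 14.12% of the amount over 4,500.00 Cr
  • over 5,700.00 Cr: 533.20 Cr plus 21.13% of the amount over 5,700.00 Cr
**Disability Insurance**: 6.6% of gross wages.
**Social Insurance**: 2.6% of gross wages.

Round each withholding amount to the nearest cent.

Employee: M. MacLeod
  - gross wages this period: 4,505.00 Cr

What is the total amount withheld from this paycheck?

Canton Income Tax: taxable = 4,505.00 Cr
  363.76 Cr + 14.12% × (4,505.00 Cr − 4,500.00 Cr) = 363.76 Cr + 14.12% × 5.00 Cr = 364.47 Cr
Disability Insurance: 6.6% × 4,505.00 Cr = 297.33 Cr
Social Insurance: 2.6% × 4,505.00 Cr = 117.13 Cr
Total: 364.47 Cr + 297.33 Cr + 117.13 Cr = 778.93 Cr

778.93 Cr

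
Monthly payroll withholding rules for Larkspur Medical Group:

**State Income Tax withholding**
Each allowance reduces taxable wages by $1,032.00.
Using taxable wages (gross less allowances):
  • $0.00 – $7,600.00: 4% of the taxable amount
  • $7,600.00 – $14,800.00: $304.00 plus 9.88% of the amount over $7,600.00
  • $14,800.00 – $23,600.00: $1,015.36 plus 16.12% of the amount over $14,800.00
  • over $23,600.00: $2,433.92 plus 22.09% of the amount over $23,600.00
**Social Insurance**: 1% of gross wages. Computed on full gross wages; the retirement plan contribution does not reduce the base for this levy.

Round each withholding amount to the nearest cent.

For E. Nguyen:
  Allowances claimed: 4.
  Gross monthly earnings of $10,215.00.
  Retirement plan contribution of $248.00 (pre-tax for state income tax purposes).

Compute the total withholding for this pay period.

State Income Tax: taxable = $10,215.00 − $248.00 − 4×$1,032.00 = $5,839.00
  4% × $5,839.00 = $233.56
Social Insurance: 1% × $10,215.00 = $102.15
Total: $233.56 + $102.15 = $335.71

$335.71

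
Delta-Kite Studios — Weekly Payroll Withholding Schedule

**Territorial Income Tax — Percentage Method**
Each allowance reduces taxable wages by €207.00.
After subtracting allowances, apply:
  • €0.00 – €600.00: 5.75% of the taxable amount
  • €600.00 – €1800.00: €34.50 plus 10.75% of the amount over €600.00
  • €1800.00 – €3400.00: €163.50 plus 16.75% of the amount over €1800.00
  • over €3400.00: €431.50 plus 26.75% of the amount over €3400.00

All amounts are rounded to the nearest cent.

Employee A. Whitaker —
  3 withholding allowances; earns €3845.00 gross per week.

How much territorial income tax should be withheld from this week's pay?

€402.02

Territorial Income Tax: taxable = €3845.00 − 3×€207.00 = €3224.00
  €163.50 + 16.75% × (€3224.00 − €1800.00) = €163.50 + 16.75% × €1424.00 = €402.02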